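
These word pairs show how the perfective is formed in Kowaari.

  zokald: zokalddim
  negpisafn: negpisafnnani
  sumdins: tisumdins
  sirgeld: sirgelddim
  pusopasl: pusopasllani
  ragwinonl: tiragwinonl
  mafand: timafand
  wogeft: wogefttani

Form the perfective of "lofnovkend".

tilofnovkend

zokald and mafand both end in -d yet inflect differently (zokalddim, timafand), so the final letter is not what conditions the rule; the second-to-last letter is.
"lofnovkend" has second-to-last letter 'n'. The stems whose second-to-last letter is 'n' (ragwinonl → tiragwinonl, mafand → timafand, sumdins → tisumdins) add the prefix ti-.
The other patterns: stems whose second-to-last letter is 'l' double the final consonant and add -im; stems whose second-to-last letter is 'f' or 's' double the final consonant and add -ani.
So lofnovkend → tilofnovkend.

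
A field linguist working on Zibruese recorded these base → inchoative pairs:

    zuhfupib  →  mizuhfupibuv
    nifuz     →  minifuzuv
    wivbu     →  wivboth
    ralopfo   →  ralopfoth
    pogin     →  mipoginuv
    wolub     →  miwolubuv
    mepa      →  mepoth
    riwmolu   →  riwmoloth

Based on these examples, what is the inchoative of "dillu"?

wolub and wivbu both have last vowel 'u' yet inflect differently (miwolubuv, wivboth), so the last vowel is not what conditions the rule; whether the stem ends in a vowel or a consonant is.
"dillu" ends in a vowel. The stems ending in a vowel (ralopfo → ralopfoth, wivbu → wivboth, mepa → mepoth) drop the final letter and add -oth.
The other pattern: stems ending in a consonant add mi- … -uv around the stem.
So dillu → dilloth.

dilloth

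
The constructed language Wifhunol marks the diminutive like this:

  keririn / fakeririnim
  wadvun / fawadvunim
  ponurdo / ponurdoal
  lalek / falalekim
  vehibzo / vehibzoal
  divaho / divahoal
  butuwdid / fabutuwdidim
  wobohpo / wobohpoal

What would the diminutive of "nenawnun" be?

"nenawnun" ends in -n. The stems ending in -n (keririn → fakeririnim, wadvun → fawadvunim) add fa- … -im around the stem.
The other pattern: stems ending in -o add -al.
So nenawnun → fanenawnunim.

fanenawnunim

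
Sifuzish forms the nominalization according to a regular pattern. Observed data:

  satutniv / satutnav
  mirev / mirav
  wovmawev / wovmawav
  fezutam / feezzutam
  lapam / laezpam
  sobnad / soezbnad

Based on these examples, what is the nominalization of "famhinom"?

satutniv and sobnad both begin with s- yet inflect differently (satutnav, soezbnad), so the first letter is not what conditions the rule; the final letter is.
"famhinom" ends in -m. The stems ending in -m (fezutam → feezzutam, lapam → laezpam) insert -ez- after the first vowel.
The other pattern: stems ending in -v change the last vowel to 'a'.
So famhinom → faezmhinom.

faezmhinom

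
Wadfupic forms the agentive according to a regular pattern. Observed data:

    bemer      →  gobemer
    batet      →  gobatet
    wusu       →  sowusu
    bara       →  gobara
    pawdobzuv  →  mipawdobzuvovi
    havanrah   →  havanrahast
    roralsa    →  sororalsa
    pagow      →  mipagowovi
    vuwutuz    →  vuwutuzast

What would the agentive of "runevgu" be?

bara and roralsa both end in -a yet inflect differently (gobara, sororalsa), so the final letter is not what conditions the rule; the first letter is.
"runevgu" begins with r-. The one such stem in the data (roralsa → sororalsa) adds the prefix so-, so the same rule applies.
So runevgu → sorunevgu.

sorunevgu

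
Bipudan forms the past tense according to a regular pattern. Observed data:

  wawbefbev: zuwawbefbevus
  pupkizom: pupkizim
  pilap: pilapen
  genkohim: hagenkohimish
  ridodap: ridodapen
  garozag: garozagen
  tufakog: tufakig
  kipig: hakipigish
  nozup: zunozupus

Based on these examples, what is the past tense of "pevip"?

garozag and tufakog both end in -g yet inflect differently (garozagen, tufakig), so the final letter is not what conditions the rule; the last vowel is.
"pevip" has last vowel 'i'. The stems whose last vowel is 'i' (kipig → hakipigish, genkohim → hagenkohimish) add ha- … -ish around the stem.
The other patterns: stems whose last vowel is 'a' add -en; stems whose last vowel is 'o' change the last vowel to 'i'; stems whose last vowel is 'e' or 'u' add zu- … -us around the stem.
So pevip → hapevipish.

hapevipish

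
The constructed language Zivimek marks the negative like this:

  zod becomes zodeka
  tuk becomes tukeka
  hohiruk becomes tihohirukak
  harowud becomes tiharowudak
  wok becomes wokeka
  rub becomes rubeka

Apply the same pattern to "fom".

hohiruk and wok both end in -k yet inflect differently (tihohirukak, wokeka), so the final letter is not what conditions the rule; the number of vowels is.
"fom" has 1 vowel. The stems with 1 vowel (wok → wokeka, rub → rubeka, tuk → tukeka) add -eka.
The other pattern: stems with 3 vowels add ti- … -ak around the stem.
So fom → fomeka.

fomeka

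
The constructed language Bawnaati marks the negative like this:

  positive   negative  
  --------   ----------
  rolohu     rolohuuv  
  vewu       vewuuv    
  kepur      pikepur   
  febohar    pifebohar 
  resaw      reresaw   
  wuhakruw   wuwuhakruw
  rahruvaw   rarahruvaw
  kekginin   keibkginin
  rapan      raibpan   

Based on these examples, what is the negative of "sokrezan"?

soibkrezan

"sokrezan" ends in -n. The stems ending in -n (kekginin → keibkginin, rapan → raibpan) insert -ib- after the first vowel.
The other patterns: stems ending in -u add -uv; stems ending in -r add the prefix pi-; stems ending in -w repeat the first consonant+vowel as a prefix.
So sokrezan → soibkrezan.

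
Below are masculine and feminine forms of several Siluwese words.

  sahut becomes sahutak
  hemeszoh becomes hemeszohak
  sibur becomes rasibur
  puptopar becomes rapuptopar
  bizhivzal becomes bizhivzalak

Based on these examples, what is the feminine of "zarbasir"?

razarbasir

"zarbasir" ends in -r. The stems ending in -r (sibur → rasibur, puptopar → rapuptopar) add the prefix ra-.
The other pattern: stems ending in -h, -l or -t add -ak.
So zarbasir → razarbasir.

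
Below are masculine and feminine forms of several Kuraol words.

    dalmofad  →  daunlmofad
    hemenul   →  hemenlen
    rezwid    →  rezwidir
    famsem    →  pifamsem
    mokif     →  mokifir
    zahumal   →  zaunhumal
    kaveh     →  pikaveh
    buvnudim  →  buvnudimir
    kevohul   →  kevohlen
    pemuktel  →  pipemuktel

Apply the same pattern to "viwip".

viwipir

famsem and buvnudim both end in -m yet inflect differently (pifamsem, buvnudimir), so the final letter is not what conditions the rule; the last vowel is.
"viwip" has last vowel 'i'. The stems whose last vowel is 'i' (buvnudim → buvnudimir, mokif → mokifir, rezwid → rezwidir) add -ir.
So viwip → viwipir.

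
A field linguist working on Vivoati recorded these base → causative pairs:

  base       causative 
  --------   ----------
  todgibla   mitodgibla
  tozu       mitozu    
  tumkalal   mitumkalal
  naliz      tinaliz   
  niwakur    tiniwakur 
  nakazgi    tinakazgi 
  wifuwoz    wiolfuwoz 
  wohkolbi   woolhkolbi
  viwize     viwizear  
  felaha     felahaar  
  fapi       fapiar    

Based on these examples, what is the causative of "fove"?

fovear

"fove" begins with f-. The stems beginning with f- (felaha → felahaar, fapi → fapiar) add -ar.
So fove → fovear.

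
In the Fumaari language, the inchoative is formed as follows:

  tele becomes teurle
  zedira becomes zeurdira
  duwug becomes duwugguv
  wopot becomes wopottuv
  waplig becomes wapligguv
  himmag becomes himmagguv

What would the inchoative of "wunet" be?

zedira and himmag both have last vowel 'a' yet inflect differently (zeurdira, himmagguv), so the last vowel is not what conditions the rule; whether the stem ends in a vowel or a consonant is.
"wunet" ends in a consonant. The stems ending in a consonant (duwug → duwugguv, wopot → wopottuv, waplig → wapligguv) double the final consonant and add -uv.
So wunet → wunettuv.

wunettuv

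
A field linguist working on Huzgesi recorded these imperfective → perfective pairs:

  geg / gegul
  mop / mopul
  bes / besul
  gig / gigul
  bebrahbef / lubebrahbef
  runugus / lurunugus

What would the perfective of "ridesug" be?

"ridesug" has 3 vowels. The stems with 3 vowels (bebrahbef → lubebrahbef, runugus → lurunugus) add the prefix lu-.
The other pattern: stems with 1 vowel add -ul.
So ridesug → luridesug.

luridesug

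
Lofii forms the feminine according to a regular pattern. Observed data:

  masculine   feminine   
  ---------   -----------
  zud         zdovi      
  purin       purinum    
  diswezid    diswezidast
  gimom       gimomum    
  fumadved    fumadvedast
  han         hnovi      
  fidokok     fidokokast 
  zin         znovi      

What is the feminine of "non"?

nnovi

han and purin both end in -n yet inflect differently (hnovi, purinum), so the final letter is not what conditions the rule; the number of vowels is.
"non" has 1 vowel. The stems with 1 vowel (han → hnovi, zud → zdovi, zin → znovi) delete the last vowel and add -ovi.
So non → nnovi.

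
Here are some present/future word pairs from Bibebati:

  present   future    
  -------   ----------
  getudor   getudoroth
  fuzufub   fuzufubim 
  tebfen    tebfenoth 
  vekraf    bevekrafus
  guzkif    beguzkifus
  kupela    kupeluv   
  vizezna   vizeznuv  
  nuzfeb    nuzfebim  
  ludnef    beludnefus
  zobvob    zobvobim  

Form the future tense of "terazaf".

beterazafus

nuzfeb and ludnef both have last vowel 'e' yet inflect differently (nuzfebim, beludnefus), so the last vowel is not what conditions the rule; the final letter is.
"terazaf" ends in -f. The stems ending in -f (vekraf → bevekrafus, ludnef → beludnefus, guzkif → beguzkifus) add be- … -us around the stem.
The other patterns: stems ending in -b add -im; stems ending in -a drop the final letter and add -uv; stems ending in -n or -r add -oth.
So terazaf → beterazafus.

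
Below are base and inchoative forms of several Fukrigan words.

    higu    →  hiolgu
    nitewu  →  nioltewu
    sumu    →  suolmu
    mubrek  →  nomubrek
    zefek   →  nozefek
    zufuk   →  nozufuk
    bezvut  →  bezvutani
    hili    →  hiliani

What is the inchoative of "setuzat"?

setuzatani

higu and zufuk both have last vowel 'u' yet inflect differently (hiolgu, nozufuk), so the last vowel is not what conditions the rule; the final letter is.
"setuzat" ends in -t. The one such stem in the data (bezvut → bezvutani) adds -ani, so the same rule applies.
The other patterns: stems ending in -u insert -ol- after the first vowel; stems ending in -k add the prefix no-.
So setuzat → setuzatani.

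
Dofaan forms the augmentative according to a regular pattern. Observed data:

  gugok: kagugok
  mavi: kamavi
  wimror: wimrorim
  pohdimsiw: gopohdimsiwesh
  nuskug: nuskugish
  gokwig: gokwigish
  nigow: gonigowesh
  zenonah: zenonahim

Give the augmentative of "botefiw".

gokwig and mavi both have last vowel 'i' yet inflect differently (gokwigish, kamavi), so the last vowel is not what conditions the rule; the final letter is.
"botefiw" ends in -w. The stems ending in -w (nigow → gonigowesh, pohdimsiw → gopohdimsiwesh) add go- … -esh around the stem.
The other patterns: stems ending in -g add -ish; stems ending in -i or -k add the prefix ka-; stems ending in -h or -r add -im.
So botefiw → gobotefiwesh.

gobotefiwesh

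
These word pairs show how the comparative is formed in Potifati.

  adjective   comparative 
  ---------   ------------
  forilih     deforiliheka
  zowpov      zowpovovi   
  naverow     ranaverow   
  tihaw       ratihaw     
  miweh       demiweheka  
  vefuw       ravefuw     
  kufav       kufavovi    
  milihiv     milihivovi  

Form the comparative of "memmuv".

memmuvovi

"memmuv" ends in -v. The stems ending in -v (milihiv → milihivovi, kufav → kufavovi, zowpov → zowpovovi) add -ovi.
The other patterns: stems ending in -w add the prefix ra-; stems ending in -h add de- … -eka around the stem.
So memmuv → memmuvovi.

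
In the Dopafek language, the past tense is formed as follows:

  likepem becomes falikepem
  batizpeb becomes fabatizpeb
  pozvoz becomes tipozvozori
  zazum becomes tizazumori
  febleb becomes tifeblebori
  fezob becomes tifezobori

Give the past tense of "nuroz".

tinurozori

"nuroz" has 2 vowels. The stems with 2 vowels (pozvoz → tipozvozori, zazum → tizazumori, febleb → tifeblebori) add ti- … -ori around the stem.
The other pattern: stems with 3 vowels add the prefix fa-.
So nuroz → tinurozori.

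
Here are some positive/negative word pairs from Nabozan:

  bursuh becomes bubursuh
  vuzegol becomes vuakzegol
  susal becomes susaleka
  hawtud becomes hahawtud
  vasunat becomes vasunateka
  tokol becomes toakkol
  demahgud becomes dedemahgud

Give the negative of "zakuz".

zazakuz

tokol and susal both end in -l yet inflect differently (toakkol, susaleka), so the final letter is not what conditions the rule; the last vowel is.
"zakuz" has last vowel 'u'. The stems whose last vowel is 'u' (demahgud → dedemahgud, bursuh → bubursuh, hawtud → hahawtud) repeat the first consonant+vowel as a prefix.
So zakuz → zazakuz.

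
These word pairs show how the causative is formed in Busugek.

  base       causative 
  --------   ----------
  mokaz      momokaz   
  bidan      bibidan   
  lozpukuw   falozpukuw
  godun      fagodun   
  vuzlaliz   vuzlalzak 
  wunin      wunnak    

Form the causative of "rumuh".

farumuh

bidan and godun both end in -n yet inflect differently (bibidan, fagodun), so the final letter is not what conditions the rule; the last vowel is.
"rumuh" has last vowel 'u'. The stems whose last vowel is 'u' (lozpukuw → falozpukuw, godun → fagodun) add the prefix fa-.
So rumuh → farumuh.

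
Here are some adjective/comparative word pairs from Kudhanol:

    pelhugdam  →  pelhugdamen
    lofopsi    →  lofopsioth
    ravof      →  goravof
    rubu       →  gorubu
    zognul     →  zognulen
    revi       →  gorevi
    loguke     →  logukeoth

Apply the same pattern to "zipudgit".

zipudgiten

revi and lofopsi both end in -i yet inflect differently (gorevi, lofopsioth), so the final letter is not what conditions the rule; the first letter is.
"zipudgit" begins with z-. The one such stem in the data (zognul → zognulen) adds -en, so the same rule applies.
The other patterns: stems beginning with r- add the prefix go-; stems beginning with l- add -oth.
So zipudgit → zipudgiten.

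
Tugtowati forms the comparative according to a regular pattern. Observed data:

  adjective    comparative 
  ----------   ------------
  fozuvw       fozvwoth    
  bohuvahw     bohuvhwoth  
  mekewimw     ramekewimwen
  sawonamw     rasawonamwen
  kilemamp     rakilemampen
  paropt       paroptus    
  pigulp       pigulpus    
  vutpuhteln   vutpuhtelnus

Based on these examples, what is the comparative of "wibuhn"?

fozuvw and mekewimw both end in -w yet inflect differently (fozvwoth, ramekewimwen), so the final letter is not what conditions the rule; the second-to-last letter is.
"wibuhn" has second-to-last letter 'h'. The one such stem in the data (bohuvahw → bohuvhwoth) deletes the last vowel and adds -oth (as does fozuvw), so the same rule applies.
So wibuhn → wibhnoth.

wibhnoth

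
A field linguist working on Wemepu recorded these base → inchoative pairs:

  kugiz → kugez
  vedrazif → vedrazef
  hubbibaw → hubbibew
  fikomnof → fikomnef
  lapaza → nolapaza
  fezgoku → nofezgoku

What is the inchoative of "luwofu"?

lapaza and hubbibaw both have last vowel 'a' yet inflect differently (nolapaza, hubbibew), so the last vowel is not what conditions the rule; the final letter is.
"luwofu" ends in -u. The one such stem in the data (fezgoku → nofezgoku) adds the prefix no-, so the same rule applies.
So luwofu → noluwofu.

noluwofu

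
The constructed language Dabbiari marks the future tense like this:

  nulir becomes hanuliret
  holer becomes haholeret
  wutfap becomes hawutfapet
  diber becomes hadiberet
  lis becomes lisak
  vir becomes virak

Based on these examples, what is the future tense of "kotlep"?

hakotlepet

"kotlep" has 2 vowels. The stems with 2 vowels (nulir → hanuliret, holer → haholeret, wutfap → hawutfapet) add ha- … -et around the stem.
So kotlep → hakotlepet.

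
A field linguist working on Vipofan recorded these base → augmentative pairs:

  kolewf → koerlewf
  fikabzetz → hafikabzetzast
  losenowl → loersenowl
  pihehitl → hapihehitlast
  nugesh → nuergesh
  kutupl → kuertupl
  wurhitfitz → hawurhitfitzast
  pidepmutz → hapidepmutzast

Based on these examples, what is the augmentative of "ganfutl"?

pihehitl and kutupl both end in -l yet inflect differently (hapihehitlast, kuertupl), so the final letter is not what conditions the rule; the second-to-last letter is.
"ganfutl" has second-to-last letter 't'. The stems whose second-to-last letter is 't' (fikabzetz → hafikabzetzast, pihehitl → hapihehitlast, pidepmutz → hapidepmutzast) add ha- … -ast around the stem.
The other pattern: stems whose second-to-last letter is 'p', 's' or 'w' insert -er- after the first vowel.
So ganfutl → haganfutlast.

haganfutlast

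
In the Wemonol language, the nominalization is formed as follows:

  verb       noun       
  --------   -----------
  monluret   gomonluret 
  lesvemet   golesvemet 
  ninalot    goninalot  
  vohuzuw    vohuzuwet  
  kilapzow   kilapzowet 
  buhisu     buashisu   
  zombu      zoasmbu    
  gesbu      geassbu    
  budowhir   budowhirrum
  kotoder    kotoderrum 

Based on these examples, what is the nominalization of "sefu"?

ninalot and kilapzow both have last vowel 'o' yet inflect differently (goninalot, kilapzowet), so the last vowel is not what conditions the rule; the final letter is.
"sefu" ends in -u. The stems ending in -u (buhisu → buashisu, zombu → zoasmbu, gesbu → geassbu) insert -as- after the first vowel.
The other patterns: stems ending in -t add the prefix go-; stems ending in -w add -et; stems ending in -r double the final consonant and add -um.
So sefu → seasfu.

seasfu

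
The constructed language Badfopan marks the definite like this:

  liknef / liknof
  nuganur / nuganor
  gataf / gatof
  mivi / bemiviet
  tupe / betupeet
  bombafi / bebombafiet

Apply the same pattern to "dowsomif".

dowsomof

"dowsomif" ends in a consonant. The stems ending in a consonant (liknef → liknof, gataf → gatof, nuganur → nuganor) change the last vowel to 'o'.
So dowsomif → dowsomof.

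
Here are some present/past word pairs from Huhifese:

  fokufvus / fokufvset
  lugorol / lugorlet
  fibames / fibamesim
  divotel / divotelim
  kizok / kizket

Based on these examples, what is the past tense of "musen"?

"musen" has last vowel 'e'. The stems whose last vowel is 'e' (divotel → divotelim, fibames → fibamesim) add -im.
The other pattern: stems whose last vowel is 'o' or 'u' delete the last vowel and add -et.
So musen → musenim.

musenim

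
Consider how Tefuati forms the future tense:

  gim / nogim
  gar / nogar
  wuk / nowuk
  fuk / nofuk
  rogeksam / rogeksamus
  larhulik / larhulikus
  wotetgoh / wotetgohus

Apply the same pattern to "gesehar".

gim and rogeksam both end in -m yet inflect differently (nogim, rogeksamus), so the final letter is not what conditions the rule; the number of vowels is.
"gesehar" has 3 vowels. The stems with 3 vowels (rogeksam → rogeksamus, larhulik → larhulikus, wotetgoh → wotetgohus) add -us.
So gesehar → geseharus.

geseharus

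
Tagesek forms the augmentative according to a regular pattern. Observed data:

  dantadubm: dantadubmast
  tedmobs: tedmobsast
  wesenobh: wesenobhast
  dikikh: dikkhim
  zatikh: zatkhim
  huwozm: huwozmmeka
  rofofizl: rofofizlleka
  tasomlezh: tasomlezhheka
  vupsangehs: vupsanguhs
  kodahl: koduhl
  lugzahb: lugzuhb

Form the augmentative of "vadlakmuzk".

wesenobh and dikikh both end in -h yet inflect differently (wesenobhast, dikkhim), so the final letter is not what conditions the rule; the second-to-last letter is.
"vadlakmuzk" has second-to-last letter 'z'. The stems whose second-to-last letter is 'z' (huwozm → huwozmmeka, rofofizl → rofofizlleka, tasomlezh → tasomlezhheka) double the final consonant and add -eka.
So vadlakmuzk → vadlakmuzkkeka.

vadlakmuzkkeka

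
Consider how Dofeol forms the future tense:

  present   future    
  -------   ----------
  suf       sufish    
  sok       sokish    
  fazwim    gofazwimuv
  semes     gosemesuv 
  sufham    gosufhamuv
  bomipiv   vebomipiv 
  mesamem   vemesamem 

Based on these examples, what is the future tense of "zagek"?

gozagekuv

fazwim and mesamem both end in -m yet inflect differently (gofazwimuv, vemesamem), so the final letter is not what conditions the rule; the number of vowels is.
"zagek" has 2 vowels. The stems with 2 vowels (fazwim → gofazwimuv, semes → gosemesuv, sufham → gosufhamuv) add go- … -uv around the stem.
So zagek → gozagekuv.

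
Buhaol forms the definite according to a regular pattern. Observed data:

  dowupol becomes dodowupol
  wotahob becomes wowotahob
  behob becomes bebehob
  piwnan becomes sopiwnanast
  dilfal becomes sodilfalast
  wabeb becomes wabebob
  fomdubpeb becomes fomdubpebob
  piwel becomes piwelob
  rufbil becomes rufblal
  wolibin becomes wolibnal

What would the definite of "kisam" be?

dowupol and dilfal both end in -l yet inflect differently (dodowupol, sodilfalast), so the final letter is not what conditions the rule; the last vowel is.
"kisam" has last vowel 'a'. The stems whose last vowel is 'a' (piwnan → sopiwnanast, dilfal → sodilfalast) add so- … -ast around the stem.
The other patterns: stems whose last vowel is 'o' repeat the first consonant+vowel as a prefix; stems whose last vowel is 'e' add -ob; stems whose last vowel is 'i' delete the last vowel and add -al.
So kisam → sokisamast.

sokisamast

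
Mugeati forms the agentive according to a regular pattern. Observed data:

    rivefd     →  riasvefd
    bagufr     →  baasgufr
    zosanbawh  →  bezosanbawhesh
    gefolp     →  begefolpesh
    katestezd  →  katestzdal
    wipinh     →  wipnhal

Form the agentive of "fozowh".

befozowhesh

rivefd and katestezd both end in -d yet inflect differently (riasvefd, katestzdal), so the final letter is not what conditions the rule; the second-to-last letter is.
"fozowh" has second-to-last letter 'w'. The one such stem in the data (zosanbawh → bezosanbawhesh) adds be- … -esh around the stem, so the same rule applies.
So fozowh → befozowhesh.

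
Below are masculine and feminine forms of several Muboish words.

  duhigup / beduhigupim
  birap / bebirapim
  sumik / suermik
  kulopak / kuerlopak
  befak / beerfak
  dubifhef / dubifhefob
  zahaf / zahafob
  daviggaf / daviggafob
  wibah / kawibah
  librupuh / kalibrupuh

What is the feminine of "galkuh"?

kagalkuh

birap and kulopak both have last vowel 'a' yet inflect differently (bebirapim, kuerlopak), so the last vowel is not what conditions the rule; the final letter is.
"galkuh" ends in -h. The stems ending in -h (wibah → kawibah, librupuh → kalibrupuh) add the prefix ka-.
The other patterns: stems ending in -p add be- … -im around the stem; stems ending in -k insert -er- after the first vowel; stems ending in -f add -ob.
So galkuh → kagalkuh.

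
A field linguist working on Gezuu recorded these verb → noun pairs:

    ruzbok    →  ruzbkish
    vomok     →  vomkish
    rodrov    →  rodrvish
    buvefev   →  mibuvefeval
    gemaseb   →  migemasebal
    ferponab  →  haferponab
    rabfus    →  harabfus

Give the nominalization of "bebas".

habebas

"bebas" has last vowel 'a'. The one such stem in the data (ferponab → haferponab) adds the prefix ha-, so the same rule applies.
The other patterns: stems whose last vowel is 'o' delete the last vowel and add -ish; stems whose last vowel is 'e' add mi- … -al around the stem.
So bebas → habebas.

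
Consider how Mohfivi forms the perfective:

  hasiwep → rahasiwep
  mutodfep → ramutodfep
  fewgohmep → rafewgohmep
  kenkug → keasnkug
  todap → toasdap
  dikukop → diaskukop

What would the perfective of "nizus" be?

niaszus

hasiwep and todap both end in -p yet inflect differently (rahasiwep, toasdap), so the final letter is not what conditions the rule; the last vowel is.
"nizus" has last vowel 'u'. The one such stem in the data (kenkug → keasnkug) inserts -as- after the first vowel (as do todap, dikukop), so the same rule applies.
The other pattern: stems whose last vowel is 'e' add the prefix ra-.
So nizus → niaszus.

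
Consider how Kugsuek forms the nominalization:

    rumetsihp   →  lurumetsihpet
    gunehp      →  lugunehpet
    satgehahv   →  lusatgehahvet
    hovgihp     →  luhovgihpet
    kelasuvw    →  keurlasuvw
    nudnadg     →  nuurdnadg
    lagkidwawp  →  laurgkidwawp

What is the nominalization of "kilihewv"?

rumetsihp and lagkidwawp both end in -p yet inflect differently (lurumetsihpet, laurgkidwawp), so the final letter is not what conditions the rule; the second-to-last letter is.
"kilihewv" has second-to-last letter 'w'. The one such stem in the data (lagkidwawp → laurgkidwawp) inserts -ur- after the first vowel (as do kelasuvw, nudnadg), so the same rule applies.
The other pattern: stems whose second-to-last letter is 'h' add lu- … -et around the stem.
So kilihewv → kiurlihewv.

kiurlihewv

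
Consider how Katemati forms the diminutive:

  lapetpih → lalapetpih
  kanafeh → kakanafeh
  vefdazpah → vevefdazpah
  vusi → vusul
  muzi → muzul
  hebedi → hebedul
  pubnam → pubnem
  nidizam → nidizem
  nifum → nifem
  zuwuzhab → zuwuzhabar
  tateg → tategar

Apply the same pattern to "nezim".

"nezim" ends in -m. The stems ending in -m (pubnam → pubnem, nidizam → nidizem, nifum → nifem) change the last vowel to 'e'.
So nezim → nezem.

nezem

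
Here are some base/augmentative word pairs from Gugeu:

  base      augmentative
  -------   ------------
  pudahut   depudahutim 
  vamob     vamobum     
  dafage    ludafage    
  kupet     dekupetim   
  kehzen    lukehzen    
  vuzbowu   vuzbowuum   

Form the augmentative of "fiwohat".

defiwohatim

dafage and kupet both have last vowel 'e' yet inflect differently (ludafage, dekupetim), so the last vowel is not what conditions the rule; the final letter is.
"fiwohat" ends in -t. The stems ending in -t (pudahut → depudahutim, kupet → dekupetim) add de- … -im around the stem.
The other patterns: stems ending in -e or -n add the prefix lu-; stems ending in -b or -u add -um.
So fiwohat → defiwohatim.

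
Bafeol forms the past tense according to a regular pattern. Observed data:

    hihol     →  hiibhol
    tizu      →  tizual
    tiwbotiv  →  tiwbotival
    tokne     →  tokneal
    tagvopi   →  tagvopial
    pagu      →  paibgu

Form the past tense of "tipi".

tipial

tizu and pagu both end in -u yet inflect differently (tizual, paibgu), so the final letter is not what conditions the rule; the first letter is.
"tipi" begins with t-. The stems beginning with t- (tiwbotiv → tiwbotival, tagvopi → tagvopial, tizu → tizual) add -al.
So tipi → tipial.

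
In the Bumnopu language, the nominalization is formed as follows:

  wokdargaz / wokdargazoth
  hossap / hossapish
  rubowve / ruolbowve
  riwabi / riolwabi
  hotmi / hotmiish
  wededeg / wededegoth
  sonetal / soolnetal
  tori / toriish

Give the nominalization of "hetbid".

"hetbid" begins with h-. The stems beginning with h- (hotmi → hotmiish, hossap → hossapish) add -ish.
The other patterns: stems beginning with r- or s- insert -ol- after the first vowel; stems beginning with w- add -oth.
So hetbid → hetbidish.

hetbidish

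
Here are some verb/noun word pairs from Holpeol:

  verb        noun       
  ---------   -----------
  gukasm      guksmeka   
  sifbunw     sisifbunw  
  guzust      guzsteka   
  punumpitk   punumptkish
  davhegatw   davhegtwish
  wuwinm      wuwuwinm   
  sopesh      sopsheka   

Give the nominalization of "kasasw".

kassweka

"kasasw" has second-to-last letter 's'. The stems whose second-to-last letter is 's' (guzust → guzsteka, gukasm → guksmeka, sopesh → sopsheka) delete the last vowel and add -eka.
The other patterns: stems whose second-to-last letter is 'n' repeat the first consonant+vowel as a prefix; stems whose second-to-last letter is 't' delete the last vowel and add -ish.
So kasasw → kassweka.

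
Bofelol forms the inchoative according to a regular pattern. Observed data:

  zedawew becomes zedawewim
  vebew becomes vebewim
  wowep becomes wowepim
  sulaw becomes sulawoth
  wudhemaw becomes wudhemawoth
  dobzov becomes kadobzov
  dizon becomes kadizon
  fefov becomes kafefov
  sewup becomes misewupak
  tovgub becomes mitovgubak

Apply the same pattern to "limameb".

zedawew and sulaw both end in -w yet inflect differently (zedawewim, sulawoth), so the final letter is not what conditions the rule; the last vowel is.
"limameb" has last vowel 'e'. The stems whose last vowel is 'e' (zedawew → zedawewim, vebew → vebewim, wowep → wowepim) add -im.
The other patterns: stems whose last vowel is 'a' add -oth; stems whose last vowel is 'o' add the prefix ka-; stems whose last vowel is 'u' add mi- … -ak around the stem.
So limameb → limamebim.

limamebim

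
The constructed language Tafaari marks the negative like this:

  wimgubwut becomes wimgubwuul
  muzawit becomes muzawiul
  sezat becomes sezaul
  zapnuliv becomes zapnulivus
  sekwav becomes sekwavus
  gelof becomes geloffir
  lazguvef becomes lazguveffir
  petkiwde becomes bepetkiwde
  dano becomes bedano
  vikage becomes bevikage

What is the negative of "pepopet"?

pepopeul

"pepopet" ends in -t. The stems ending in -t (wimgubwut → wimgubwuul, muzawit → muzawiul, sezat → sezaul) drop the final letter and add -ul.
The other patterns: stems ending in -v add -us; stems ending in -f double the final consonant and add -ir; stems ending in -e or -o add the prefix be-.
So pepopet → pepopeul.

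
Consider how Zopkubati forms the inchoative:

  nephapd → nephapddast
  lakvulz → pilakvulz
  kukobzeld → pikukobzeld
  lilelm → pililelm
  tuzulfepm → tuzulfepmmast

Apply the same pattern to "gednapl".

kukobzeld and nephapd both end in -d yet inflect differently (pikukobzeld, nephapddast), so the final letter is not what conditions the rule; the second-to-last letter is.
"gednapl" has second-to-last letter 'p'. The stems whose second-to-last letter is 'p' (nephapd → nephapddast, tuzulfepm → tuzulfepmmast) double the final consonant and add -ast.
The other pattern: stems whose second-to-last letter is 'l' add the prefix pi-.
So gednapl → gednapllast.

gednapllast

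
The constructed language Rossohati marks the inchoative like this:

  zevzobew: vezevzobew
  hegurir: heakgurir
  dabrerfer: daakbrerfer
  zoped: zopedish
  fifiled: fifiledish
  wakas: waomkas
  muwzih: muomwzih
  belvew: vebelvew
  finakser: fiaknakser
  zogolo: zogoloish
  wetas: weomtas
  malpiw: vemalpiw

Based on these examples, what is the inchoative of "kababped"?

kababpedish

zevzobew and dabrerfer both have last vowel 'e' yet inflect differently (vezevzobew, daakbrerfer), so the last vowel is not what conditions the rule; the final letter is.
"kababped" ends in -d. The stems ending in -d (zoped → zopedish, fifiled → fifiledish) add -ish.
So kababped → kababpedish.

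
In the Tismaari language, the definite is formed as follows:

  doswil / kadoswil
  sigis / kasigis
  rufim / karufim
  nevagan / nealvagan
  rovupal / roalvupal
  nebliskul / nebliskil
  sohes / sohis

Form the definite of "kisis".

doswil and rovupal both end in -l yet inflect differently (kadoswil, roalvupal), so the final letter is not what conditions the rule; the last vowel is.
"kisis" has last vowel 'i'. The stems whose last vowel is 'i' (doswil → kadoswil, sigis → kasigis, rufim → karufim) add the prefix ka-.
The other patterns: stems whose last vowel is 'a' insert -al- after the first vowel; stems whose last vowel is 'e' or 'u' change the last vowel to 'i'.
So kisis → kakisis.

kakisis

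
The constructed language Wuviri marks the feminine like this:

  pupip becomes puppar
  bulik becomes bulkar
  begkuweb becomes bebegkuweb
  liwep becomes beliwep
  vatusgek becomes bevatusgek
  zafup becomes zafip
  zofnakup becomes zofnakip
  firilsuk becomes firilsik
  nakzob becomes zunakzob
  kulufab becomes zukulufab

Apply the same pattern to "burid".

burdar

pupip and liwep both end in -p yet inflect differently (puppar, beliwep), so the final letter is not what conditions the rule; the last vowel is.
"burid" has last vowel 'i'. The stems whose last vowel is 'i' (pupip → puppar, bulik → bulkar) delete the last vowel and add -ar.
The other patterns: stems whose last vowel is 'e' add the prefix be-; stems whose last vowel is 'u' change the last vowel to 'i'; stems whose last vowel is 'a' or 'o' add the prefix zu-.
So burid → burdar.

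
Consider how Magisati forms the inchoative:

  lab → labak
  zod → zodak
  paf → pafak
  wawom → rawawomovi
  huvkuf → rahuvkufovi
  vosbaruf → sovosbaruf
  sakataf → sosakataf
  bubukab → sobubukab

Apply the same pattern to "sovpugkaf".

sosovpugkaf

"sovpugkaf" has 3 vowels. The stems with 3 vowels (vosbaruf → sovosbaruf, sakataf → sosakataf, bubukab → sobubukab) add the prefix so-.
So sovpugkaf → sosovpugkaf.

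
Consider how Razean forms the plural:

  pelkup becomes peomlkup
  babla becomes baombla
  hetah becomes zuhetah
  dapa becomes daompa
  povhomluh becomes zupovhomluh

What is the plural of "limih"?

hetah and dapa both have last vowel 'a' yet inflect differently (zuhetah, daompa), so the last vowel is not what conditions the rule; the final letter is.
"limih" ends in -h. The stems ending in -h (povhomluh → zupovhomluh, hetah → zuhetah) add the prefix zu-.
So limih → zulimih.

zulimih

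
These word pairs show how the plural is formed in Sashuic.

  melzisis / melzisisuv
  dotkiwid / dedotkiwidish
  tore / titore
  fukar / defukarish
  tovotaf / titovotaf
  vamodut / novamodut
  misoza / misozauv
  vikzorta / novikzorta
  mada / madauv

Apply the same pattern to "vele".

novele

"vele" begins with v-. The stems beginning with v- (vamodut → novamodut, vikzorta → novikzorta) add the prefix no-.
So vele → novele.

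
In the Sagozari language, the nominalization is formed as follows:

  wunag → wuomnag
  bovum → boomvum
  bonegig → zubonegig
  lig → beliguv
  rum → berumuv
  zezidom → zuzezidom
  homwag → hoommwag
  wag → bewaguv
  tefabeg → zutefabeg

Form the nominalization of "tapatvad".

zutapatvad

wag and wunag both end in -g yet inflect differently (bewaguv, wuomnag), so the final letter is not what conditions the rule; the number of vowels is.
"tapatvad" has 3 vowels. The stems with 3 vowels (bonegig → zubonegig, zezidom → zuzezidom, tefabeg → zutefabeg) add the prefix zu-.
So tapatvad → zutapatvad.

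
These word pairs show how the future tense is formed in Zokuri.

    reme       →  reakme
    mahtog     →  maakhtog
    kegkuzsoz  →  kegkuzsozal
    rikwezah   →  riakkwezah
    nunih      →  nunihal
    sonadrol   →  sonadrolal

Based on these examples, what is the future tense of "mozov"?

moakzov

rikwezah and nunih both end in -h yet inflect differently (riakkwezah, nunihal), so the final letter is not what conditions the rule; the first letter is.
"mozov" begins with m-. The one such stem in the data (mahtog → maakhtog) inserts -ak- after the first vowel (as do reme, rikwezah), so the same rule applies.
The other pattern: stems beginning with k-, n- or s- add -al.
So mozov → moakzov.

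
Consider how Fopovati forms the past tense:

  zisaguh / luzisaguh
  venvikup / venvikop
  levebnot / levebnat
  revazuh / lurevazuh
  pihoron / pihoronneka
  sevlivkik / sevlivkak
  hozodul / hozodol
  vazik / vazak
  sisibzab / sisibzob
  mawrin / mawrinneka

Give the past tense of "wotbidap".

wotbidop

sevlivkik and mawrin both have last vowel 'i' yet inflect differently (sevlivkak, mawrinneka), so the last vowel is not what conditions the rule; the final letter is.
"wotbidap" ends in -p. The one such stem in the data (venvikup → venvikop) changes the last vowel to 'o' (as do sisibzab, hozodul), so the same rule applies.
The other patterns: stems ending in -k or -t change the last vowel to 'a'; stems ending in -n double the final consonant and add -eka; stems ending in -h add the prefix lu-.
So wotbidap → wotbidop.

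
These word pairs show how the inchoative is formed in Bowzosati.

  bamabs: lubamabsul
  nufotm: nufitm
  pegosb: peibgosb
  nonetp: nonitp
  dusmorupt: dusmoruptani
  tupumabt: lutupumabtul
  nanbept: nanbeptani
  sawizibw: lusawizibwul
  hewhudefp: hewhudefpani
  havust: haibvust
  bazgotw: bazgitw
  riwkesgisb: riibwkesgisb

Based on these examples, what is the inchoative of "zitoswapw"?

sawizibw and bazgotw both end in -w yet inflect differently (lusawizibwul, bazgitw), so the final letter is not what conditions the rule; the second-to-last letter is.
"zitoswapw" has second-to-last letter 'p'. The stems whose second-to-last letter is 'p' (nanbept → nanbeptani, dusmorupt → dusmoruptani) add -ani.
The other patterns: stems whose second-to-last letter is 'b' add lu- … -ul around the stem; stems whose second-to-last letter is 't' change the last vowel to 'i'; stems whose second-to-last letter is 's' insert -ib- after the first vowel.
So zitoswapw → zitoswapwani.

zitoswapwani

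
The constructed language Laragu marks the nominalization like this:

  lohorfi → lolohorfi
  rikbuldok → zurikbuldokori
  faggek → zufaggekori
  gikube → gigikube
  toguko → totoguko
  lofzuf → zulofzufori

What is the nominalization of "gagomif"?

zugagomifori

faggek and gikube both have last vowel 'e' yet inflect differently (zufaggekori, gigikube), so the last vowel is not what conditions the rule; whether the stem ends in a vowel or a consonant is.
"gagomif" ends in a consonant. The stems ending in a consonant (rikbuldok → zurikbuldokori, faggek → zufaggekori, lofzuf → zulofzufori) add zu- … -ori around the stem.
So gagomif → zugagomifori.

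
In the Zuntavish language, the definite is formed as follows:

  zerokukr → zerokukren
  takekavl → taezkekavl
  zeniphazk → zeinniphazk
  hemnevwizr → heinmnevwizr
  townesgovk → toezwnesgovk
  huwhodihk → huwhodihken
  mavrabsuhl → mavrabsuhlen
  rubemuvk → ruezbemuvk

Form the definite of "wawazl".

wainwazl

zeniphazk and rubemuvk both end in -k yet inflect differently (zeinniphazk, ruezbemuvk), so the final letter is not what conditions the rule; the second-to-last letter is.
"wawazl" has second-to-last letter 'z'. The stems whose second-to-last letter is 'z' (zeniphazk → zeinniphazk, hemnevwizr → heinmnevwizr) insert -in- after the first vowel.
So wawazl → wainwazl.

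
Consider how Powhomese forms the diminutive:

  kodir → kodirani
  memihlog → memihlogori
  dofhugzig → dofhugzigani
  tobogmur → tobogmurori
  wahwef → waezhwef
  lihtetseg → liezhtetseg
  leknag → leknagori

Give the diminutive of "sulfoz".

sulfozori

dofhugzig and lihtetseg both end in -g yet inflect differently (dofhugzigani, liezhtetseg), so the final letter is not what conditions the rule; the last vowel is.
"sulfoz" has last vowel 'o'. The one such stem in the data (memihlog → memihlogori) adds -ori, so the same rule applies.
The other patterns: stems whose last vowel is 'i' add -ani; stems whose last vowel is 'e' insert -ez- after the first vowel.
So sulfoz → sulfozori.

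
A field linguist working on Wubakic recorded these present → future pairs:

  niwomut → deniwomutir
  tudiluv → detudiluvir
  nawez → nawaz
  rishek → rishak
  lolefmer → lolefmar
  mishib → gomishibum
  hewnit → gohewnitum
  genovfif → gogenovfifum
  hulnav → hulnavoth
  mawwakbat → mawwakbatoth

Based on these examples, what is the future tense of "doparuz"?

niwomut and hewnit both end in -t yet inflect differently (deniwomutir, gohewnitum), so the final letter is not what conditions the rule; the last vowel is.
"doparuz" has last vowel 'u'. The stems whose last vowel is 'u' (niwomut → deniwomutir, tudiluv → detudiluvir) add de- … -ir around the stem.
So doparuz → dedoparuzir.

dedoparuzir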